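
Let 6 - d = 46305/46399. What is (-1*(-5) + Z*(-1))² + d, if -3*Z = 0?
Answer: 1392064/46399 ≈ 30.002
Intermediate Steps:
Z = 0 (Z = -⅓*0 = 0)
d = 232089/46399 (d = 6 - 46305/46399 = 232089/46399 ≈ 5.0020)
(-1*(-5) + Z*(-1))² + d = (-1*(-5) + 0*(-1))² + 232089/46399 = (5 + 0)² + 232089/46399 = 5² + 232089/46399 = 25 + 232089/46399 = 1392064/46399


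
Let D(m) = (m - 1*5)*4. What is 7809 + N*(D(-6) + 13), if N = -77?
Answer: 10196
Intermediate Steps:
D(m) = -20 + 4*m (D(m) = (m - 5)*4 = (-5 + m)*4 = -20 + 4*m)
7809 + N*(D(-6) + 13) = 7809 - 77*((-20 + 4*(-6)) + 13) = 7809 - 77*((-20 - 24) + 13) = 7809 - 77*(-44 + 13) = 7809 - 77*(-31) = 7809 + 2387 = 10196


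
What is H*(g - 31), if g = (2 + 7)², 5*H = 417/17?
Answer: 4170/17 ≈ 245.29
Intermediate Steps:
H = 417/85 (H = (417/17)/5 = (417*(1/17))/5 = (⅕)*(417/17) = 417/85 ≈ 4.9059)
g = 81 (g = 9² = 81)
H*(g - 31) = 417*(81 - 31)/85 = (417/85)*50 = 4170/17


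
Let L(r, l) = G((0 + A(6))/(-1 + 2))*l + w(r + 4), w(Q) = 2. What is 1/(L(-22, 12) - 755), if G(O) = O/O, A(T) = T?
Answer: -1/741 ≈ -0.0013495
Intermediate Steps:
G(O) = 1
L(r, l) = 2 + l (L(r, l) = 1*l + 2 = l + 2 = 2 + l)
1/(L(-22, 12) - 755) = 1/((2 + 12) - 755) = 1/(14 - 755) = 1/(-741) = -1/741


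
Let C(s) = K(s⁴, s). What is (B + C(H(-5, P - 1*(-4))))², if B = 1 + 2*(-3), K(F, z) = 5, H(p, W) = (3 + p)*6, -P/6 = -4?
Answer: 0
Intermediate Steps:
P = 24 (P = -6*(-4) = 24)
H(p, W) = 18 + 6*p
B = -5 (B = 1 - 6 = -5)
C(s) = 5
(B + C(H(-5, P - 1*(-4))))² = (-5 + 5)² = 0² = 0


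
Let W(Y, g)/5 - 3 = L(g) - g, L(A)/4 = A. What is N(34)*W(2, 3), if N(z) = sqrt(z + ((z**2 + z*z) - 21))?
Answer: 300*sqrt(93) ≈ 2893.1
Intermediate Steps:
L(A) = 4*A
W(Y, g) = 15 + 15*g (W(Y, g) = 15 + 5*(4*g - g) = 15 + 5*(3*g) = 15 + 15*g)
N(z) = sqrt(-21 + z + 2*z**2) (N(z) = sqrt(z + ((z**2 + z**2) - 21)) = sqrt(z + (2*z**2 - 21)) = sqrt(z + (-21 + 2*z**2)) = sqrt(-21 + z + 2*z**2))
N(34)*W(2, 3) = sqrt(-21 + 34 + 2*34**2)*(15 + 15*3) = sqrt(-21 + 34 + 2*1156)*(15 + 45) = sqrt(-21 + 34 + 2312)*60 = sqrt(2325)*60 = (5*sqrt(93))*60 = 300*sqrt(93)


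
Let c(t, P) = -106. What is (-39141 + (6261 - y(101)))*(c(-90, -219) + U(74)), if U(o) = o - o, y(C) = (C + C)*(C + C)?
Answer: 7810504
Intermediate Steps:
y(C) = 4*C² (y(C) = (2*C)*(2*C) = 4*C²)
U(o) = 0
(-39141 + (6261 - y(101)))*(c(-90, -219) + U(74)) = (-39141 + (6261 - 4*101²))*(-106 + 0) = (-39141 + (6261 - 4*10201))*(-106) = (-39141 + (6261 - 1*40804))*(-106) = (-39141 + (6261 - 40804))*(-106) = (-39141 - 34543)*(-106) = -73684*(-106) = 7810504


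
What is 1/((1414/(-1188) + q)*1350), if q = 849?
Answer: 11/12589975 ≈ 8.7371e-7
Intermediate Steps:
1/((1414/(-1188) + q)*1350) = 1/((1414/(-1188) + 849)*1350) = 1/((1414*(-1/1188) + 849)*1350) = 1/((-707/594 + 849)*1350) = 1/((503599/594)*1350) = 1/(12589975/11) = 11/12589975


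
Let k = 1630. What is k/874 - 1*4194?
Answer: -1831963/437 ≈ -4192.1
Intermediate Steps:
k/874 - 1*4194 = 1630/874 - 1*4194 = 1630*(1/874) - 4194 = 815/437 - 4194 = -1831963/437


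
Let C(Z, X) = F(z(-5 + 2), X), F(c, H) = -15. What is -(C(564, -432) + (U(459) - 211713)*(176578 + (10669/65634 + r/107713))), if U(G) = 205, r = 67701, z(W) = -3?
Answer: 132017753108290772893/3534817521 ≈ 3.7348e+10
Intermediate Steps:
C(Z, X) = -15
-(C(564, -432) + (U(459) - 211713)*(176578 + (10669/65634 + r/107713))) = -(-15 + (205 - 211713)*(176578 + (10669/65634 + 67701/107713))) = -(-15 - 211508*(176578 + (10669*(1/65634) + 67701*(1/107713)))) = -(-15 - 211508*(176578 + (10669/65634 + 67701/107713))) = -(-15 - 211508*(176578 + 5592677431/7069635042)) = -(-15 - 211508*1248347609123707/7069635042) = -(-15 - 132017753055268510078/3534817521) = -1*(-132017753108290772893/3534817521) = 132017753108290772893/3534817521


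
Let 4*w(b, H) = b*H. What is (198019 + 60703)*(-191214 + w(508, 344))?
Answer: -38168221772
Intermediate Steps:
w(b, H) = H*b/4 (w(b, H) = (b*H)/4 = (H*b)/4 = H*b/4)
(198019 + 60703)*(-191214 + w(508, 344)) = (198019 + 60703)*(-191214 + (¼)*344*508) = 258722*(-191214 + 43688) = 258722*(-147526) = -38168221772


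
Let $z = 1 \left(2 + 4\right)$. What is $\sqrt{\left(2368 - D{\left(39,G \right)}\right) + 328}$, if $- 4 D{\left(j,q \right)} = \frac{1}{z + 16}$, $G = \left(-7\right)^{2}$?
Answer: $\frac{9 \sqrt{64438}}{44} \approx 51.923$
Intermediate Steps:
$z = 6$ ($z = 1 \cdot 6 = 6$)
$G = 49$
$D{\left(j,q \right)} = - \frac{1}{88}$ ($D{\left(j,q \right)} = - \frac{1}{4 \left(6 + 16\right)} = - \frac{1}{4 \cdot 22} = \left(- \frac{1}{4}\right) \frac{1}{22} = - \frac{1}{88}$)
$\sqrt{\left(2368 - D{\left(39,G \right)}\right) + 328} = \sqrt{\left(2368 - - \frac{1}{88}\right) + 328} = \sqrt{\left(2368 + \frac{1}{88}\right) + 328} = \sqrt{\frac{208385}{88} + 328} = \sqrt{\frac{237249}{88}} = \frac{9 \sqrt{64438}}{44}$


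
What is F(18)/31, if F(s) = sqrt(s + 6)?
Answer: 2*sqrt(6)/31 ≈ 0.15803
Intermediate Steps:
F(s) = sqrt(6 + s)
F(18)/31 = sqrt(6 + 18)/31 = sqrt(24)*(1/31) = (2*sqrt(6))*(1/31) = 2*sqrt(6)/31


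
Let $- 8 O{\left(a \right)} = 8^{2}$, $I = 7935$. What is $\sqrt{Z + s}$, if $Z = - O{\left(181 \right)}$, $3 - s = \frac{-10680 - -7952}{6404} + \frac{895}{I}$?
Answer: $\frac{2 \sqrt{34514852709}}{110469} \approx 3.3635$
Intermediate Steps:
$O{\left(a \right)} = -8$ ($O{\left(a \right)} = - \frac{8^{2}}{8} = \left(- \frac{1}{8}\right) 64 = -8$)
$s = \frac{8418116}{2540787}$ ($s = 3 - \left(\frac{-10680 - -7952}{6404} + \frac{895}{7935}\right) = 3 - \left(\left(-10680 + 7952\right) \frac{1}{6404} + 895 \cdot \frac{1}{7935}\right) = 3 - \left(\left(-2728\right) \frac{1}{6404} + \frac{179}{1587}\right) = 3 - \left(- \frac{682}{1601} + \frac{179}{1587}\right) = 3 - - \frac{795755}{2540787} = 3 + \frac{795755}{2540787} = \frac{8418116}{2540787} \approx 3.3132$)
$Z = 8$ ($Z = \left(-1\right) \left(-8\right) = 8$)
$\sqrt{Z + s} = \sqrt{8 + \frac{8418116}{2540787}} = \sqrt{\frac{28744412}{2540787}} = \frac{2 \sqrt{34514852709}}{110469}$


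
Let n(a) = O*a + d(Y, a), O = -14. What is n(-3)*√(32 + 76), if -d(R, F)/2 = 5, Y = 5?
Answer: 192*√3 ≈ 332.55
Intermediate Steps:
d(R, F) = -10 (d(R, F) = -2*5 = -10)
n(a) = -10 - 14*a (n(a) = -14*a - 10 = -10 - 14*a)
n(-3)*√(32 + 76) = (-10 - 14*(-3))*√(32 + 76) = (-10 + 42)*√108 = 32*(6*√3) = 192*√3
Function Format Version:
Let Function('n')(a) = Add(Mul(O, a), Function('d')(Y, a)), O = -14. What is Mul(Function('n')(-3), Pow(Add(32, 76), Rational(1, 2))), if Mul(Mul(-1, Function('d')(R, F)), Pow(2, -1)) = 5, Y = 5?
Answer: Mul(192, Pow(3, Rational(1, 2))) ≈ 332.55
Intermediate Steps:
Function('d')(R, F) = -10 (Function('d')(R, F) = Mul(-2, 5) = -10)
Function('n')(a) = Add(-10, Mul(-14, a)) (Function('n')(a) = Add(Mul(-14, a), -10) = Add(-10, Mul(-14, a)))
Mul(Function('n')(-3), Pow(Add(32, 76), Rational(1, 2))) = Mul(Add(-10, Mul(-14, -3)), Pow(Add(32, 76), Rational(1, 2))) = Mul(Add(-10, 42), Pow(108, Rational(1, 2))) = Mul(32, Mul(6, Pow(3, Rational(1, 2)))) = Mul(192, Pow(3, Rational(1, 2)))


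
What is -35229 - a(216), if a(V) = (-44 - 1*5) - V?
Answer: -34964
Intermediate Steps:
a(V) = -49 - V (a(V) = (-44 - 5) - V = -49 - V)
-35229 - a(216) = -35229 - (-49 - 1*216) = -35229 - (-49 - 216) = -35229 - 1*(-265) = -35229 + 265 = -34964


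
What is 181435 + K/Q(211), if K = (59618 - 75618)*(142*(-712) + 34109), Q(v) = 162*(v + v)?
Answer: 3368885585/17091 ≈ 1.9711e+5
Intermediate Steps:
Q(v) = 324*v (Q(v) = 162*(2*v) = 324*v)
K = 1071920000 (K = -16000*(-101104 + 34109) = -16000*(-66995) = 1071920000)
181435 + K/Q(211) = 181435 + 1071920000/((324*211)) = 181435 + 1071920000/68364 = 181435 + 1071920000*(1/68364) = 181435 + 267980000/17091 = 3368885585/17091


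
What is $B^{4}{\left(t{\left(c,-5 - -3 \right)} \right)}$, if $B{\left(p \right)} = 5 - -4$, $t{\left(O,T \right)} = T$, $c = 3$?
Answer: $6561$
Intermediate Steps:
$B{\left(p \right)} = 9$ ($B{\left(p \right)} = 5 + 4 = 9$)
$B^{4}{\left(t{\left(c,-5 - -3 \right)} \right)} = 9^{4} = 6561$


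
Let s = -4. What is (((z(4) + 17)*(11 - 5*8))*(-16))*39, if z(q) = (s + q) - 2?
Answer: 271440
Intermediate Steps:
z(q) = -6 + q (z(q) = (-4 + q) - 2 = -6 + q)
(((z(4) + 17)*(11 - 5*8))*(-16))*39 = ((((-6 + 4) + 17)*(11 - 5*8))*(-16))*39 = (((-2 + 17)*(11 - 40))*(-16))*39 = ((15*(-29))*(-16))*39 = -435*(-16)*39 = 6960*39 = 271440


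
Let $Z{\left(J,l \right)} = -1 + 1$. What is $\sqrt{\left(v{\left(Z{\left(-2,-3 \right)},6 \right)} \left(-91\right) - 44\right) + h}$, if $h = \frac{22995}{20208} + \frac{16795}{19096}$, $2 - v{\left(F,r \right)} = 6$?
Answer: $\frac{13 \sqrt{30788013819255}}{4019708} \approx 17.945$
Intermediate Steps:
$Z{\left(J,l \right)} = 0$
$v{\left(F,r \right)} = -4$ ($v{\left(F,r \right)} = 2 - 6 = -4$)
$h = \frac{32437745}{16078832}$ ($h = 22995 \cdot \frac{1}{20208} + 16795 \cdot \frac{1}{19096} = \frac{7665}{6736} + \frac{16795}{19096} = \frac{32437745}{16078832} \approx 2.0174$)
$\sqrt{\left(v{\left(Z{\left(-2,-3 \right)},6 \right)} \left(-91\right) - 44\right) + h} = \sqrt{\left(\left(-4\right) \left(-91\right) - 44\right) + \frac{32437745}{16078832}} = \sqrt{\left(364 - 44\right) + \frac{32437745}{16078832}} = \sqrt{320 + \frac{32437745}{16078832}} = \sqrt{\frac{5177663985}{16078832}} = \frac{13 \sqrt{30788013819255}}{4019708}$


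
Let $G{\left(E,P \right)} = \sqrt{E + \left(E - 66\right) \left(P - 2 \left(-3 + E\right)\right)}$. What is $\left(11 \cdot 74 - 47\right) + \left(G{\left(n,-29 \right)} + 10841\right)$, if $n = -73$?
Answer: $11608 + i \sqrt{17170} \approx 11608.0 + 131.03 i$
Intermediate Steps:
$G{\left(E,P \right)} = \sqrt{E + \left(-66 + E\right) \left(6 + P - 2 E\right)}$ ($G{\left(E,P \right)} = \sqrt{E + \left(-66 + E\right) \left(P - \left(-6 + 2 E\right)\right)} = \sqrt{E + \left(-66 + E\right) \left(6 + P - 2 E\right)}$)
$\left(11 \cdot 74 - 47\right) + \left(G{\left(n,-29 \right)} + 10841\right) = \left(11 \cdot 74 - 47\right) + \left(\sqrt{-396 - -1914 - 2 \left(-73\right)^{2} + 139 \left(-73\right) - -2117} + 10841\right) = \left(814 - 47\right) + \left(\sqrt{-396 + 1914 - 10658 - 10147 + 2117} + 10841\right) = 767 + \left(\sqrt{-396 + 1914 - 10658 - 10147 + 2117} + 10841\right) = 767 + \left(\sqrt{-17170} + 10841\right) = 767 + \left(i \sqrt{17170} + 10841\right) = 767 + \left(10841 + i \sqrt{17170}\right) = 11608 + i \sqrt{17170}$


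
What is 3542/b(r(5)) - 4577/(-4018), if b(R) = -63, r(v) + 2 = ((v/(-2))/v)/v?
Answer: -1991915/36162 ≈ -55.083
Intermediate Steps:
r(v) = -2 - 1/(2*v) (r(v) = -2 + ((v/(-2))/v)/v = -2 + ((v*(-½))/v)/v = -2 + ((-v/2)/v)/v = -2 - 1/(2*v))
3542/b(r(5)) - 4577/(-4018) = 3542/(-63) - 4577/(-4018) = 3542*(-1/63) - 4577*(-1/4018) = -506/9 + 4577/4018 = -1991915/36162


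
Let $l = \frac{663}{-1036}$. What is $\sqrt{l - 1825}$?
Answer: $\frac{i \sqrt{489863017}}{518} \approx 42.728 i$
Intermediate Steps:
$l = - \frac{663}{1036}$ ($l = 663 \left(- \frac{1}{1036}\right) = - \frac{663}{1036} \approx -0.63996$)
$\sqrt{l - 1825} = \sqrt{- \frac{663}{1036} - 1825} = \sqrt{- \frac{1891363}{1036}} = \frac{i \sqrt{489863017}}{518}$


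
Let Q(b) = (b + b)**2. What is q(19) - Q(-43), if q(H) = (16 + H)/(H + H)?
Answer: -281013/38 ≈ -7395.1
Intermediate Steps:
q(H) = (16 + H)/(2*H) (q(H) = (16 + H)/((2*H)) = (16 + H)*(1/(2*H)) = (16 + H)/(2*H))
Q(b) = 4*b**2 (Q(b) = (2*b)**2 = 4*b**2)
q(19) - Q(-43) = (1/2)*(16 + 19)/19 - 4*(-43)**2 = (1/2)*(1/19)*35 - 4*1849 = 35/38 - 1*7396 = 35/38 - 7396 = -281013/38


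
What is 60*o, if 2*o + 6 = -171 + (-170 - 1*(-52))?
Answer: -8850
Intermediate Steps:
o = -295/2 (o = -3 + (-171 + (-170 - 1*(-52)))/2 = -3 + (-171 + (-170 + 52))/2 = -3 + (-171 - 118)/2 = -3 + (1/2)*(-289) = -3 - 289/2 = -295/2 ≈ -147.50)
60*o = 60*(-295/2) = -8850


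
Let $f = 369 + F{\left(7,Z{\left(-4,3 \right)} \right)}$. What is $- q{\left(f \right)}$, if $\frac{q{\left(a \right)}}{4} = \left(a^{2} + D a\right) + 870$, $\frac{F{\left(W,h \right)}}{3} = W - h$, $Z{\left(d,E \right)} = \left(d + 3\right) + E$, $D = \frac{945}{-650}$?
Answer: $- \frac{38419608}{65} \approx -5.9107 \cdot 10^{5}$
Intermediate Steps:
$D = - \frac{189}{130}$ ($D = 945 \left(- \frac{1}{650}\right) = - \frac{189}{130} \approx -1.4538$)
$Z{\left(d,E \right)} = 3 + E + d$ ($Z{\left(d,E \right)} = \left(3 + d\right) + E = 3 + E + d$)
$F{\left(W,h \right)} = - 3 h + 3 W$ ($F{\left(W,h \right)} = 3 \left(W - h\right) = - 3 h + 3 W$)
$f = 384$ ($f = 369 + \left(- 3 \left(3 + 3 - 4\right) + 3 \cdot 7\right) = 369 + \left(\left(-3\right) 2 + 21\right) = 369 + \left(-6 + 21\right) = 369 + 15 = 384$)
$q{\left(a \right)} = 3480 + 4 a^{2} - \frac{378 a}{65}$ ($q{\left(a \right)} = 4 \left(\left(a^{2} - \frac{189 a}{130}\right) + 870\right) = 4 \left(870 + a^{2} - \frac{189 a}{130}\right) = 3480 + 4 a^{2} - \frac{378 a}{65}$)
$- q{\left(f \right)} = - (3480 + 4 \cdot 384^{2} - \frac{145152}{65}) = - (3480 + 4 \cdot 147456 - \frac{145152}{65}) = - (3480 + 589824 - \frac{145152}{65}) = \left(-1\right) \frac{38419608}{65} = - \frac{38419608}{65}$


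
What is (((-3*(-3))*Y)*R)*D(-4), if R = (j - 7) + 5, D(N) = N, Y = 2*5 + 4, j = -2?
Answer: 2016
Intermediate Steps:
Y = 14 (Y = 10 + 4 = 14)
R = -4 (R = (-2 - 7) + 5 = -9 + 5 = -4)
(((-3*(-3))*Y)*R)*D(-4) = ((-3*(-3)*14)*(-4))*(-4) = ((9*14)*(-4))*(-4) = (126*(-4))*(-4) = -504*(-4) = 2016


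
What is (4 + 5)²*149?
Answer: 12069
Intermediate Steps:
(4 + 5)²*149 = 9²*149 = 81*149 = 12069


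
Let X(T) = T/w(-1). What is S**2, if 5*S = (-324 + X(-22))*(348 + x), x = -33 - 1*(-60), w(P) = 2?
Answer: 631265625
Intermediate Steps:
x = 27 (x = -33 + 60 = 27)
X(T) = T/2
S = -25125 (S = ((-324 + (1/2)*(-22))*(348 + 27))/5 = ((-324 - 11)*375)/5 = (-335*375)/5 = (1/5)*(-125625) = -25125)
S**2 = (-25125)**2 = 631265625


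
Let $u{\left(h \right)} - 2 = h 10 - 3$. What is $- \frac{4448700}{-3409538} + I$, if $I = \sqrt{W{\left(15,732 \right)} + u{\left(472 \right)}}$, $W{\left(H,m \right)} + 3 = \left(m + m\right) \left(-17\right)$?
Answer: $\frac{2224350}{1704769} + 82 i \sqrt{3} \approx 1.3048 + 142.03 i$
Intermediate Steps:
$u{\left(h \right)} = -1 + 10 h$ ($u{\left(h \right)} = 2 + \left(h 10 - 3\right) = 2 + \left(10 h - 3\right) = 2 + \left(-3 + 10 h\right) = -1 + 10 h$)
$W{\left(H,m \right)} = -3 - 34 m$ ($W{\left(H,m \right)} = -3 + \left(m + m\right) \left(-17\right) = -3 + 2 m \left(-17\right) = -3 - 34 m$)
$I = 82 i \sqrt{3}$ ($I = \sqrt{\left(-3 - 24888\right) + \left(-1 + 10 \cdot 472\right)} = \sqrt{\left(-3 - 24888\right) + \left(-1 + 4720\right)} = \sqrt{-24891 + 4719} = \sqrt{-20172} = 82 i \sqrt{3} \approx 142.03 i$)
$- \frac{4448700}{-3409538} + I = - \frac{4448700}{-3409538} + 82 i \sqrt{3} = \left(-4448700\right) \left(- \frac{1}{3409538}\right) + 82 i \sqrt{3} = \frac{2224350}{1704769} + 82 i \sqrt{3}$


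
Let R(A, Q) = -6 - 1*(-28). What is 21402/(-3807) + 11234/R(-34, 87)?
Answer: 2349833/4653 ≈ 505.01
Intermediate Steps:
R(A, Q) = 22 (R(A, Q) = -6 + 28 = 22)
21402/(-3807) + 11234/R(-34, 87) = 21402/(-3807) + 11234/22 = 21402*(-1/3807) + 11234*(1/22) = -2378/423 + 5617/11 = 2349833/4653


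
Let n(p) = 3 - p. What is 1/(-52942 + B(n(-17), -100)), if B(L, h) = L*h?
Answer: -1/54942 ≈ -1.8201e-5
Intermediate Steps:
1/(-52942 + B(n(-17), -100)) = 1/(-52942 + (3 - 1*(-17))*(-100)) = 1/(-52942 + (3 + 17)*(-100)) = 1/(-52942 + 20*(-100)) = 1/(-52942 - 2000) = 1/(-54942) = -1/54942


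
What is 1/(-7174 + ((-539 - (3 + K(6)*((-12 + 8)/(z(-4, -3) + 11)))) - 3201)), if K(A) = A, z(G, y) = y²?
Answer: -5/54579 ≈ -9.1610e-5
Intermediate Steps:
1/(-7174 + ((-539 - (3 + K(6)*((-12 + 8)/(z(-4, -3) + 11)))) - 3201)) = 1/(-7174 + ((-539 - (3 + 6*((-12 + 8)/((-3)² + 11)))) - 3201)) = 1/(-7174 + ((-539 - (3 + 6*(-4/(9 + 11)))) - 3201)) = 1/(-7174 + ((-539 - (3 + 6*(-4/20))) - 3201)) = 1/(-7174 + ((-539 - (3 + 6*(-4*1/20))) - 3201)) = 1/(-7174 + ((-539 - (3 + 6*(-⅕))) - 3201)) = 1/(-7174 + ((-539 - (3 - 6/5)) - 3201)) = 1/(-7174 + ((-539 - 1*9/5) - 3201)) = 1/(-7174 + ((-539 - 9/5) - 3201)) = 1/(-7174 + (-2704/5 - 3201)) = 1/(-7174 - 18709/5) = 1/(-54579/5) = -5/54579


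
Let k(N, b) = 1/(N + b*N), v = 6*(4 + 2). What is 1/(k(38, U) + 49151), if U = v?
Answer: 1406/69106307 ≈ 2.0345e-5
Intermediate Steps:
v = 36 (v = 6*6 = 36)
U = 36
k(N, b) = 1/(N + N*b)
1/(k(38, U) + 49151) = 1/(1/(38*(1 + 36)) + 49151) = 1/((1/38)/37 + 49151) = 1/((1/38)*(1/37) + 49151) = 1/(1/1406 + 49151) = 1/(69106307/1406) = 1406/69106307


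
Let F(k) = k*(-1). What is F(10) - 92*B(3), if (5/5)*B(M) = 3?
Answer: -286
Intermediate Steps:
B(M) = 3
F(k) = -k
F(10) - 92*B(3) = -1*10 - 92*3 = -10 - 276 = -286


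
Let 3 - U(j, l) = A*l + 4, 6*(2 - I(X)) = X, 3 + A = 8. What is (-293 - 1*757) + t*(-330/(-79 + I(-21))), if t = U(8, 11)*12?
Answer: -28470/7 ≈ -4067.1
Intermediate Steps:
A = 5 (A = -3 + 8 = 5)
I(X) = 2 - X/6
U(j, l) = -1 - 5*l (U(j, l) = 3 - (5*l + 4) = 3 - (4 + 5*l) = 3 + (-4 - 5*l) = -1 - 5*l)
t = -672 (t = (-1 - 5*11)*12 = (-1 - 55)*12 = -56*12 = -672)
(-293 - 1*757) + t*(-330/(-79 + I(-21))) = (-293 - 1*757) - (-221760)/(-79 + (2 - ⅙*(-21))) = (-293 - 757) - (-221760)/(-79 + (2 + 7/2)) = -1050 - (-221760)/(-79 + 11/2) = -1050 - (-221760)/(-147/2) = -1050 - (-221760)*(-2)/147 = -1050 - 672*220/49 = -1050 - 21120/7 = -28470/7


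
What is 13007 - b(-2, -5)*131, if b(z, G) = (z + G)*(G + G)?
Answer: 3837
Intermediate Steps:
b(z, G) = 2*G*(G + z) (b(z, G) = (G + z)*(2*G) = 2*G*(G + z))
13007 - b(-2, -5)*131 = 13007 - 2*(-5)*(-5 - 2)*131 = 13007 - 2*(-5)*(-7)*131 = 13007 - 70*131 = 13007 - 1*9170 = 13007 - 9170 = 3837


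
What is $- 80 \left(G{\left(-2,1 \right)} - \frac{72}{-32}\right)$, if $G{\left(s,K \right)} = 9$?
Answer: $-900$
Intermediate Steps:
$- 80 \left(G{\left(-2,1 \right)} - \frac{72}{-32}\right) = - 80 \left(9 - \frac{72}{-32}\right) = - 80 \left(9 - - \frac{9}{4}\right) = - 80 \left(9 + \frac{9}{4}\right) = \left(-80\right) \frac{45}{4} = -900$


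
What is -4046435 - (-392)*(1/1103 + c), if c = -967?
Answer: -4881325005/1103 ≈ -4.4255e+6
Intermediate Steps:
-4046435 - (-392)*(1/1103 + c) = -4046435 - (-392)*(1/1103 - 967) = -4046435 - (-392)*(-1066600)/1103 = -4046435 - 1*418107200/1103 = -4046435 - 418107200/1103 = -4881325005/1103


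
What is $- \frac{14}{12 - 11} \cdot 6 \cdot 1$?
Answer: $-84$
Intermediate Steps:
$- \frac{14}{12 - 11} \cdot 6 \cdot 1 = - \frac{14}{1} \cdot 6 = \left(-14\right) 1 \cdot 6 = \left(-14\right) 6 = -84$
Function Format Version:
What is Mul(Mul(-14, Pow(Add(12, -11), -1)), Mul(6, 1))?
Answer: -84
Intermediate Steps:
Mul(Mul(-14, Pow(Add(12, -11), -1)), Mul(6, 1)) = Mul(Mul(-14, Pow(1, -1)), 6) = Mul(Mul(-14, 1), 6) = Mul(-14, 6) = -84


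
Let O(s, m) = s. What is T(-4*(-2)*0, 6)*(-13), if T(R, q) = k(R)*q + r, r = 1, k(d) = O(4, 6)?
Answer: -325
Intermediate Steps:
k(d) = 4
T(R, q) = 1 + 4*q (T(R, q) = 4*q + 1 = 1 + 4*q)
T(-4*(-2)*0, 6)*(-13) = (1 + 4*6)*(-13) = (1 + 24)*(-13) = 25*(-13) = -325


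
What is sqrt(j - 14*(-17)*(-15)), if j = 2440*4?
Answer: sqrt(6190) ≈ 78.677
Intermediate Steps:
j = 9760
sqrt(j - 14*(-17)*(-15)) = sqrt(9760 - 14*(-17)*(-15)) = sqrt(9760 + 238*(-15)) = sqrt(9760 - 3570) = sqrt(6190)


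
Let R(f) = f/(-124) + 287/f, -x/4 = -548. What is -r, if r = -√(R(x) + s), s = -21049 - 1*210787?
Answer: 3*I*√7434568008353/16988 ≈ 481.51*I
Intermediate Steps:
x = 2192 (x = -4*(-548) = 2192)
s = -231836 (s = -21049 - 210787 = -231836)
R(f) = 287/f - f/124 (R(f) = f*(-1/124) + 287/f = -f/124 + 287/f = 287/f - f/124)
r = -3*I*√7434568008353/16988 (r = -√((287/2192 - 1/124*2192) - 231836) = -√((287*(1/2192) - 548/31) - 231836) = -√((287/2192 - 548/31) - 231836) = -√(-1192319/67952 - 231836) = -√(-15754912191/67952) = -3*I*√7434568008353/16988 ≈ -481.51*I)
-r = -(-3)*I*√7434568008353/16988 = 3*I*√7434568008353/16988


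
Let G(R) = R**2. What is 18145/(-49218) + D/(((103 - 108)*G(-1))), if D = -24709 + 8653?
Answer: 790153483/246090 ≈ 3210.8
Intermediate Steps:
D = -16056
18145/(-49218) + D/(((103 - 108)*G(-1))) = 18145/(-49218) - 16056/(103 - 108) = 18145*(-1/49218) - 16056/((-5*1)) = -18145/49218 - 16056/(-5) = -18145/49218 - 16056*(-1/5) = -18145/49218 + 16056/5 = 790153483/246090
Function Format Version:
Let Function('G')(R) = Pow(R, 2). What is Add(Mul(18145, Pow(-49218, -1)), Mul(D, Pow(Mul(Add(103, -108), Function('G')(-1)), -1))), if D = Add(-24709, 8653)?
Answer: Rational(790153483, 246090) ≈ 3210.8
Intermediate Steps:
D = -16056
Add(Mul(18145, Pow(-49218, -1)), Mul(D, Pow(Mul(Add(103, -108), Function('G')(-1)), -1))) = Add(Mul(18145, Pow(-49218, -1)), Mul(-16056, Pow(Mul(Add(103, -108), Pow(-1, 2)), -1))) = Add(Mul(18145, Rational(-1, 49218)), Mul(-16056, Pow(Mul(-5, 1), -1))) = Add(Rational(-18145, 49218), Mul(-16056, Pow(-5, -1))) = Add(Rational(-18145, 49218), Mul(-16056, Rational(-1, 5))) = Add(Rational(-18145, 49218), Rational(16056, 5)) = Rational(790153483, 246090)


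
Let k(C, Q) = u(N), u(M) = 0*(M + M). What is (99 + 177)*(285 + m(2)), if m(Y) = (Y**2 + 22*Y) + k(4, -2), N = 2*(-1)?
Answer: 91908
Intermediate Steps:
N = -2
u(M) = 0 (u(M) = 0*(2*M) = 0)
k(C, Q) = 0
m(Y) = Y**2 + 22*Y (m(Y) = (Y**2 + 22*Y) + 0 = Y**2 + 22*Y)
(99 + 177)*(285 + m(2)) = (99 + 177)*(285 + 2*(22 + 2)) = 276*(285 + 2*24) = 276*(285 + 48) = 276*333 = 91908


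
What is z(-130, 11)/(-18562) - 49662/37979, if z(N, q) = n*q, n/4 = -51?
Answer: -418300584/352483099 ≈ -1.1867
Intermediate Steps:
n = -204 (n = 4*(-51) = -204)
z(N, q) = -204*q
z(-130, 11)/(-18562) - 49662/37979 = -204*11/(-18562) - 49662/37979 = -2244*(-1/18562) - 49662*1/37979 = 1122/9281 - 49662/37979 = -418300584/352483099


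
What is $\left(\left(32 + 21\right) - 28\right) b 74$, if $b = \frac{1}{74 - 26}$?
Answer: $\frac{925}{24} \approx 38.542$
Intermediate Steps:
$b = \frac{1}{48} \approx 0.020833$
$\left(\left(32 + 21\right) - 28\right) b 74 = \left(\left(32 + 21\right) - 28\right) \frac{1}{48} \cdot 74 = \left(53 - 28\right) \frac{1}{48} \cdot 74 = 25 \cdot \frac{1}{48} \cdot 74 = \frac{25}{48} \cdot 74 = \frac{925}{24}$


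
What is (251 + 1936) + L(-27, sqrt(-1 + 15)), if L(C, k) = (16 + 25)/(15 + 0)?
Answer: 32846/15 ≈ 2189.7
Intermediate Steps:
L(C, k) = 41/15
(251 + 1936) + L(-27, sqrt(-1 + 15)) = (251 + 1936) + 41/15 = 2187 + 41/15 = 32846/15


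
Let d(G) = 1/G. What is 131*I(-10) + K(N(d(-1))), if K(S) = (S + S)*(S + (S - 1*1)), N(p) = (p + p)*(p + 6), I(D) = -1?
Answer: 289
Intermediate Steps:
N(p) = 2*p*(6 + p) (N(p) = (2*p)*(6 + p) = 2*p*(6 + p))
K(S) = 2*S*(-1 + 2*S) (K(S) = (2*S)*(S + (S - 1)) = (2*S)*(S + (-1 + S)) = (2*S)*(-1 + 2*S) = 2*S*(-1 + 2*S))
131*I(-10) + K(N(d(-1))) = 131*(-1) + 2*(2*(6 + 1/(-1))/(-1))*(-1 + 2*(2*(6 + 1/(-1))/(-1))) = -131 + 2*(2*(-1)*(6 - 1))*(-1 + 2*(2*(-1)*(6 - 1))) = -131 + 2*(2*(-1)*5)*(-1 + 2*(2*(-1)*5)) = -131 + 2*(-10)*(-1 + 2*(-10)) = -131 + 2*(-10)*(-1 - 20) = -131 + 2*(-10)*(-21) = -131 + 420 = 289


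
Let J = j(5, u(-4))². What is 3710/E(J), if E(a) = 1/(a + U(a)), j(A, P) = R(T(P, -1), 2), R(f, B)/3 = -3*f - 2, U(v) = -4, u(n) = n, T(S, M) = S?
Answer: 3324160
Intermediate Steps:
R(f, B) = -6 - 9*f (R(f, B) = 3*(-3*f - 2) = 3*(-2 - 3*f) = -6 - 9*f)
j(A, P) = -6 - 9*P
J = 900 (J = (-6 - 9*(-4))² = (-6 + 36)² = 30² = 900)
E(a) = 1/(-4 + a) (E(a) = 1/(a - 4) = 1/(-4 + a))
3710/E(J) = 3710/(1/(-4 + 900)) = 3710/(1/896) = 3710*896 = 3324160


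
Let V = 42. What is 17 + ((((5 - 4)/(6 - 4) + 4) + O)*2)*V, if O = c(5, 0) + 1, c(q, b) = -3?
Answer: 227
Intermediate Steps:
O = -2 (O = -3 + 1 = -2)
17 + ((((5 - 4)/(6 - 4) + 4) + O)*2)*V = 17 + ((((5 - 4)/(6 - 4) + 4) - 2)*2)*42 = 17 + (((1/2 + 4) - 2)*2)*42 = 17 + (((1*(½) + 4) - 2)*2)*42 = 17 + (((½ + 4) - 2)*2)*42 = 17 + ((9/2 - 2)*2)*42 = 17 + ((5/2)*2)*42 = 17 + 5*42 = 17 + 210 = 227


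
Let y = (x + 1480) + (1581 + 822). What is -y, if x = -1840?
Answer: -2043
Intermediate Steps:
y = 2043 (y = (-1840 + 1480) + (1581 + 822) = -360 + 2403 = 2043)
-y = -1*2043 = -2043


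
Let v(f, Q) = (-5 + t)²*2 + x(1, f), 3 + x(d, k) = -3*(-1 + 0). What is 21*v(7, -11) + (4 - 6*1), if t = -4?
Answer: 3400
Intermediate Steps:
x(d, k) = 0 (x(d, k) = -3 - 3*(-1 + 0) = -3 - 3*(-1) = -3 + 3 = 0)
v(f, Q) = 162 (v(f, Q) = (-5 - 4)²*2 + 0 = (-9)²*2 + 0 = 81*2 + 0 = 162 + 0 = 162)
21*v(7, -11) + (4 - 6*1) = 21*162 + (4 - 6*1) = 3402 + (4 - 6) = 3402 - 2 = 3400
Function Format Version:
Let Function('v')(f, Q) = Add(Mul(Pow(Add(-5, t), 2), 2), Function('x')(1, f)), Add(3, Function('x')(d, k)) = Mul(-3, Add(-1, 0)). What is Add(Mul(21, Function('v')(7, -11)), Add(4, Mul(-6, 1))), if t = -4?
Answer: 3400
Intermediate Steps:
Function('x')(d, k) = 0 (Function('x')(d, k) = Add(-3, Mul(-3, Add(-1, 0))) = Add(-3, Mul(-3, -1)) = Add(-3, 3) = 0)
Function('v')(f, Q) = 162 (Function('v')(f, Q) = Add(Mul(Pow(Add(-5, -4), 2), 2), 0) = Add(Mul(Pow(-9, 2), 2), 0) = Add(Mul(81, 2), 0) = Add(162, 0) = 162)
Add(Mul(21, Function('v')(7, -11)), Add(4, Mul(-6, 1))) = Add(Mul(21, 162), Add(4, Mul(-6, 1))) = Add(3402, Add(4, -6)) = Add(3402, -2) = 3400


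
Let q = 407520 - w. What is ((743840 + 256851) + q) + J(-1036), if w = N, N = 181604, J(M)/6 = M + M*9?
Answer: 1164447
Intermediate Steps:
J(M) = 60*M (J(M) = 6*(M + M*9) = 6*(M + 9*M) = 6*(10*M) = 60*M)
w = 181604
q = 225916 (q = 407520 - 1*181604 = 407520 - 181604 = 225916)
((743840 + 256851) + q) + J(-1036) = ((743840 + 256851) + 225916) + 60*(-1036) = (1000691 + 225916) - 62160 = 1226607 - 62160 = 1164447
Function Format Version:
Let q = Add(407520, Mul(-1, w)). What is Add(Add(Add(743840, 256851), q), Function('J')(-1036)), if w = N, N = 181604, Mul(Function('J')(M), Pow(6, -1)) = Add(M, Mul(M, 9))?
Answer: 1164447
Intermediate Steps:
Function('J')(M) = Mul(60, M) (Function('J')(M) = Mul(6, Add(M, Mul(M, 9))) = Mul(6, Add(M, Mul(9, M))) = Mul(6, Mul(10, M)) = Mul(60, M))
w = 181604
q = 225916 (q = Add(407520, Mul(-1, 181604)) = Add(407520, -181604) = 225916)
Add(Add(Add(743840, 256851), q), Function('J')(-1036)) = Add(Add(Add(743840, 256851), 225916), Mul(60, -1036)) = Add(Add(1000691, 225916), -62160) = Add(1226607, -62160) = 1164447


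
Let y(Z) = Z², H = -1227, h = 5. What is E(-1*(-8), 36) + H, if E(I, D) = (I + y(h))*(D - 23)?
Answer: -798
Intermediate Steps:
E(I, D) = (-23 + D)*(25 + I) (E(I, D) = (I + 5²)*(D - 23) = (I + 25)*(-23 + D) = (25 + I)*(-23 + D) = (-23 + D)*(25 + I))
E(-1*(-8), 36) + H = (-575 - (-23)*(-8) + 25*36 + 36*(-1*(-8))) - 1227 = (-575 - 23*8 + 900 + 36*8) - 1227 = (-575 - 184 + 900 + 288) - 1227 = 429 - 1227 = -798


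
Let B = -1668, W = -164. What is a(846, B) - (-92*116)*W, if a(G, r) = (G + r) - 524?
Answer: -1751554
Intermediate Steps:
a(G, r) = -524 + G + r
a(846, B) - (-92*116)*W = (-524 + 846 - 1668) - (-92*116)*(-164) = -1346 - (-10672)*(-164) = -1346 - 1*1750208 = -1346 - 1750208 = -1751554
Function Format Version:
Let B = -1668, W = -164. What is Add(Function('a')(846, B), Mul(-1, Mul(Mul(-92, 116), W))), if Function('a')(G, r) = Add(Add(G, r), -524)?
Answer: -1751554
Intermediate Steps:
Function('a')(G, r) = Add(-524, G, r)
Add(Function('a')(846, B), Mul(-1, Mul(Mul(-92, 116), W))) = Add(Add(-524, 846, -1668), Mul(-1, Mul(Mul(-92, 116), -164))) = Add(-1346, Mul(-1, Mul(-10672, -164))) = Add(-1346, Mul(-1, 1750208)) = Add(-1346, -1750208) = -1751554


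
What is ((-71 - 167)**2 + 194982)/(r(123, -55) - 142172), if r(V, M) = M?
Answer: -251626/142227 ≈ -1.7692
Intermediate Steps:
((-71 - 167)**2 + 194982)/(r(123, -55) - 142172) = ((-71 - 167)**2 + 194982)/(-55 - 142172) = ((-238)**2 + 194982)/(-142227) = (56644 + 194982)*(-1/142227) = 251626*(-1/142227) = -251626/142227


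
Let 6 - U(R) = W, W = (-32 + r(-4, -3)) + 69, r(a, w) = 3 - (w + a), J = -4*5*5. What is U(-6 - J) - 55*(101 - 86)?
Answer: -866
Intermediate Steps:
J = -100 (J = -20*5 = -100)
r(a, w) = 3 - a - w (r(a, w) = 3 - (a + w) = 3 + (-a - w) = 3 - a - w)
W = 47 (W = (-32 + (3 - 1*(-4) - 1*(-3))) + 69 = (-32 + (3 + 4 + 3)) + 69 = (-32 + 10) + 69 = -22 + 69 = 47)
U(R) = -41 (U(R) = 6 - 1*47 = 6 - 47 = -41)
U(-6 - J) - 55*(101 - 86) = -41 - 55*(101 - 86) = -41 - 55*15 = -41 - 1*825 = -41 - 825 = -866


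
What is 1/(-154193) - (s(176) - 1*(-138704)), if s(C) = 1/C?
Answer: -3764144867841/27137968 ≈ -1.3870e+5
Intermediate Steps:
1/(-154193) - (s(176) - 1*(-138704)) = 1/(-154193) - (1/176 - 1*(-138704)) = -1/154193 - (1/176 + 138704) = -1/154193 - 1*24411905/176 = -1/154193 - 24411905/176 = -3764144867841/27137968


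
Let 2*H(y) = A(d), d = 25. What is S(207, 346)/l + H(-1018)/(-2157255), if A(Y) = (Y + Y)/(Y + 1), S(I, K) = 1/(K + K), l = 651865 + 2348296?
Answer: -5184669667/11644624482644556 ≈ -4.4524e-7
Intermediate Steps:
l = 3000161
S(I, K) = 1/(2*K)
A(Y) = 2*Y/(1 + Y) (A(Y) = (2*Y)/(1 + Y) = 2*Y/(1 + Y))
H(y) = 25/26 (H(y) = (2*25/(1 + 25))/2 = (2*25/26)/2 = (2*25*(1/26))/2 = (½)*(25/13) = 25/26)
S(207, 346)/l + H(-1018)/(-2157255) = ((½)/346)/3000161 + (25/26)/(-2157255) = ((½)*(1/346))*(1/3000161) + (25/26)*(-1/2157255) = (1/692)*(1/3000161) - 5/11217726 = 1/2076111412 - 5/11217726 = -5184669667/11644624482644556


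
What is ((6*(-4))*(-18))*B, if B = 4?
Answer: 1728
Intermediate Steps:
((6*(-4))*(-18))*B = ((6*(-4))*(-18))*4 = -24*(-18)*4 = 432*4 = 1728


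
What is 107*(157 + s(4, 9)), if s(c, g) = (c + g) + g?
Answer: 19153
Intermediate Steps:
s(c, g) = c + 2*g
107*(157 + s(4, 9)) = 107*(157 + (4 + 2*9)) = 107*(157 + (4 + 18)) = 107*(157 + 22) = 107*179 = 19153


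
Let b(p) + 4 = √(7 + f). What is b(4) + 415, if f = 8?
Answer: 411 + √15 ≈ 414.87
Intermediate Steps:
b(p) = -4 + √15 (b(p) = -4 + √(7 + 8) = -4 + √15)
b(4) + 415 = (-4 + √15) + 415 = 411 + √15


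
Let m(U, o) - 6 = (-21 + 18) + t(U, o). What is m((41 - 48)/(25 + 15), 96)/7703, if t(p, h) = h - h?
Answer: 3/7703 ≈ 0.00038946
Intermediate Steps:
t(p, h) = 0
m(U, o) = 3 (m(U, o) = 6 + ((-21 + 18) + 0) = 6 + (-3 + 0) = 6 - 3 = 3)
m((41 - 48)/(25 + 15), 96)/7703 = 3/7703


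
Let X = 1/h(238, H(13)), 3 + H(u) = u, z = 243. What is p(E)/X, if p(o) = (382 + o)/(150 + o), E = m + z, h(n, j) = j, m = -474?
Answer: -1510/81 ≈ -18.642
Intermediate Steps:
H(u) = -3 + u
E = -231 (E = -474 + 243 = -231)
p(o) = (382 + o)/(150 + o)
X = ⅒ (X = 1/(-3 + 13) = 1/10 = ⅒ ≈ 0.10000)
p(E)/X = ((382 - 231)/(150 - 231))/(⅒) = (151/(-81))*10 = -1/81*151*10 = -151/81*10 = -1510/81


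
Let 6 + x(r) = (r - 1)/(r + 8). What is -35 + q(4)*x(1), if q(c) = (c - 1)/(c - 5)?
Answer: -17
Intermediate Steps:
q(c) = (-1 + c)/(-5 + c)
x(r) = -6 + (-1 + r)/(8 + r) (x(r) = -6 + (r - 1)/(r + 8) = -6 + (-1 + r)/(8 + r))
-35 + q(4)*x(1) = -35 + ((-1 + 4)/(-5 + 4))*((-49 - 5*1)/(8 + 1)) = -35 + (3/(-1))*((-49 - 5)/9) = -35 + (-1*3)*((1/9)*(-54)) = -35 - 3*(-6) = -35 + 18 = -17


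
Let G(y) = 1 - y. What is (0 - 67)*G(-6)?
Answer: -469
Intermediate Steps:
(0 - 67)*G(-6) = (0 - 67)*(1 - 1*(-6)) = -67*(1 + 6) = -67*7 = -469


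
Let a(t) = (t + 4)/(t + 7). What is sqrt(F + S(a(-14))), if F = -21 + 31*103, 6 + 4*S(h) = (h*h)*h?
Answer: sqrt(30456482)/98 ≈ 56.314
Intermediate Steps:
a(t) = (4 + t)/(7 + t)
S(h) = -3/2 + h**3/4 (S(h) = -3/2 + ((h*h)*h)/4 = -3/2 + (h**2*h)/4 = -3/2 + h**3/4)
F = 3172 (F = -21 + 3193 = 3172)
sqrt(F + S(a(-14))) = sqrt(3172 + (-3/2 + ((4 - 14)/(7 - 14))**3/4)) = sqrt(3172 + (-3/2 + (-10/(-7))**3/4)) = sqrt(3172 + (-3/2 + (-1/7*(-10))**3/4)) = sqrt(3172 + (-3/2 + (10/7)**3/4)) = sqrt(3172 + (-3/2 + (1/4)*(1000/343))) = sqrt(3172 + (-3/2 + 250/343)) = sqrt(3172 - 529/686) = sqrt(2175463/686) = sqrt(30456482)/98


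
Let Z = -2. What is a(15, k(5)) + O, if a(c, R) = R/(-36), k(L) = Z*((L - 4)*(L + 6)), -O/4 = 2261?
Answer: -162781/18 ≈ -9043.4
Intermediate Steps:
O = -9044 (O = -4*2261 = -9044)
k(L) = -2*(-4 + L)*(6 + L) (k(L) = -2*(L - 4)*(L + 6) = -2*(-4 + L)*(6 + L))
a(c, R) = -R/36 (a(c, R) = R*(-1/36) = -R/36)
a(15, k(5)) + O = -(48 - 4*5 - 2*5²)/36 - 9044 = -(48 - 20 - 2*25)/36 - 9044 = -(48 - 20 - 50)/36 - 9044 = -1/36*(-22) - 9044 = 11/18 - 9044 = -162781/18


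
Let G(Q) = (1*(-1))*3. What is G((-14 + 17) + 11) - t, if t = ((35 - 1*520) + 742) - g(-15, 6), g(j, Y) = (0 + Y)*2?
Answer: -248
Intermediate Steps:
G(Q) = -3 (G(Q) = -1*3 = -3)
g(j, Y) = 2*Y (g(j, Y) = Y*2 = 2*Y)
t = 245 (t = ((35 - 1*520) + 742) - 2*6 = ((35 - 520) + 742) - 1*12 = (-485 + 742) - 12 = 257 - 12 = 245)
G((-14 + 17) + 11) - t = -3 - 1*245 = -3 - 245 = -248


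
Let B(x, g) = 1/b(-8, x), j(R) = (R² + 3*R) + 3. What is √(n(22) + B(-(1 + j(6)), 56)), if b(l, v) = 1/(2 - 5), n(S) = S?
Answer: √19 ≈ 4.3589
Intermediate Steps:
j(R) = 3 + R² + 3*R
b(l, v) = -⅓ (b(l, v) = 1/(-3) = -⅓)
B(x, g) = -3 (B(x, g) = 1/(-⅓) = -3)
√(n(22) + B(-(1 + j(6)), 56)) = √(22 - 3) = √19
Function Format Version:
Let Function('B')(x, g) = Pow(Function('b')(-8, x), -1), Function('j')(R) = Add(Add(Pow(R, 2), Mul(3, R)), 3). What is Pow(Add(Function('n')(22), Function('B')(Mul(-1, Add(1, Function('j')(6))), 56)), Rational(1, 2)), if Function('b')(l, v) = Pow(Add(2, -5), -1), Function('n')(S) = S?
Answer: Pow(19, Rational(1, 2)) ≈ 4.3589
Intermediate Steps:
Function('j')(R) = Add(3, Pow(R, 2), Mul(3, R))
Function('b')(l, v) = Rational(-1, 3) (Function('b')(l, v) = Pow(-3, -1) = Rational(-1, 3))
Function('B')(x, g) = -3 (Function('B')(x, g) = Pow(Rational(-1, 3), -1) = -3)
Pow(Add(Function('n')(22), Function('B')(Mul(-1, Add(1, Function('j')(6))), 56)), Rational(1, 2)) = Pow(Add(22, -3), Rational(1, 2)) = Pow(19, Rational(1, 2))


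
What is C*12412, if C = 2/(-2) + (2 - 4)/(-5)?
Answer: -37236/5 ≈ -7447.2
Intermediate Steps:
C = -⅗ (C = 2*(-½) - 2*(-⅕) = -1 + ⅖ = -⅗ ≈ -0.60000)
C*12412 = -⅗*12412 = -37236/5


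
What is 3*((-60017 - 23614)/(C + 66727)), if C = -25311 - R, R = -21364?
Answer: -250893/62780 ≈ -3.9964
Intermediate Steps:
C = -3947 (C = -25311 - 1*(-21364) = -25311 + 21364 = -3947)
3*((-60017 - 23614)/(C + 66727)) = 3*((-60017 - 23614)/(-3947 + 66727)) = 3*(-83631/62780) = -250893/62780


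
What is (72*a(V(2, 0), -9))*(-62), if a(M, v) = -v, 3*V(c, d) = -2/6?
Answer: -40176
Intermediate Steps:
V(c, d) = -⅑ (V(c, d) = (-2/6)/3 = (-2*⅙)/3 = (⅓)*(-⅓) = -⅑)
(72*a(V(2, 0), -9))*(-62) = (72*(-1*(-9)))*(-62) = (72*9)*(-62) = 648*(-62) = -40176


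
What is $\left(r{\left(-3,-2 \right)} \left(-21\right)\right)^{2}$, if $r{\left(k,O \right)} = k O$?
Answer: $15876$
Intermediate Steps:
$r{\left(k,O \right)} = O k$
$\left(r{\left(-3,-2 \right)} \left(-21\right)\right)^{2} = \left(\left(-2\right) \left(-3\right) \left(-21\right)\right)^{2} = \left(6 \left(-21\right)\right)^{2} = \left(-126\right)^{2} = 15876$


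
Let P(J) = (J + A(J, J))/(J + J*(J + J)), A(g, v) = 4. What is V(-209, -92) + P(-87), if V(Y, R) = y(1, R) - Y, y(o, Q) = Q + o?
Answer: 1775935/15051 ≈ 117.99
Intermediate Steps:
V(Y, R) = 1 + R - Y (V(Y, R) = (R + 1) - Y = (1 + R) - Y = 1 + R - Y)
P(J) = (4 + J)/(J + 2*J**2) (P(J) = (J + 4)/(J + J*(J + J)) = (4 + J)/(J + J*(2*J)) = (4 + J)/(J + 2*J**2))
V(-209, -92) + P(-87) = (1 - 92 - 1*(-209)) + (4 - 87)/((-87)*(1 + 2*(-87))) = (1 - 92 + 209) - 1/87*(-83)/(1 - 174) = 118 - 1/87*(-83)/(-173) = 118 - 1/87*(-1/173)*(-83) = 118 - 83/15051 = 1775935/15051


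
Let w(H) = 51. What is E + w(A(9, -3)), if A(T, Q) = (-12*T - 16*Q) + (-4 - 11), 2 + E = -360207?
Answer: -360158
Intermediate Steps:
E = -360209 (E = -2 - 360207 = -360209)
A(T, Q) = -15 - 16*Q - 12*T (A(T, Q) = (-16*Q - 12*T) - 15 = -15 - 16*Q - 12*T)
E + w(A(9, -3)) = -360209 + 51 = -360158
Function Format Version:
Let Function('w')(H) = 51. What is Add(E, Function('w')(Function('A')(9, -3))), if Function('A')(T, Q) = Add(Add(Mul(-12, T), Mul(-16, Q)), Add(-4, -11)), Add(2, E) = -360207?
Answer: -360158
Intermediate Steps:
E = -360209 (E = Add(-2, -360207) = -360209)
Function('A')(T, Q) = Add(-15, Mul(-16, Q), Mul(-12, T)) (Function('A')(T, Q) = Add(Add(Mul(-16, Q), Mul(-12, T)), -15) = Add(-15, Mul(-16, Q), Mul(-12, T)))
Add(E, Function('w')(Function('A')(9, -3))) = Add(-360209, 51) = -360158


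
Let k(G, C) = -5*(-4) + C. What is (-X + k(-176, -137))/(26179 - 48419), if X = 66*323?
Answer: 4287/4448 ≈ 0.96380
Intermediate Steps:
X = 21318
k(G, C) = 20 + C
(-X + k(-176, -137))/(26179 - 48419) = (-1*21318 + (20 - 137))/(26179 - 48419) = (-21318 - 117)/(-22240) = -21435*(-1/22240) = 4287/4448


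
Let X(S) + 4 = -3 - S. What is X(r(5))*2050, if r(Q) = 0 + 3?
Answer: -20500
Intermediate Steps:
r(Q) = 3
X(S) = -7 - S (X(S) = -4 + (-3 - S) = -7 - S)
X(r(5))*2050 = (-7 - 1*3)*2050 = (-7 - 3)*2050 = -10*2050 = -20500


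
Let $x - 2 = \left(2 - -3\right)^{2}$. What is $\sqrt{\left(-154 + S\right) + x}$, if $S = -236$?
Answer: $11 i \sqrt{3} \approx 19.053 i$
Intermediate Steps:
$x = 27$ ($x = 2 + \left(2 - -3\right)^{2} = 2 + \left(2 + 3\right)^{2} = 2 + 5^{2} = 2 + 25 = 27$)
$\sqrt{\left(-154 + S\right) + x} = \sqrt{\left(-154 - 236\right) + 27} = \sqrt{-390 + 27} = \sqrt{-363} = 11 i \sqrt{3}$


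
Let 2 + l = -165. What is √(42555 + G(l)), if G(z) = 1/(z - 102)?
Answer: √3079322086/269 ≈ 206.29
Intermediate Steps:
l = -167 (l = -2 - 165 = -167)
G(z) = 1/(-102 + z)
√(42555 + G(l)) = √(42555 + 1/(-102 - 167)) = √(42555 + 1/(-269)) = √(42555 - 1/269) = √(11447294/269) = √3079322086/269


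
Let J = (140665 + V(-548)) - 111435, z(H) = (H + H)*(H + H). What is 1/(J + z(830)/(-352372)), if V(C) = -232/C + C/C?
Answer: 12068741/352692098265 ≈ 3.4219e-5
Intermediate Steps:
z(H) = 4*H² (z(H) = (2*H)*(2*H) = 4*H²)
V(C) = 1 - 232/C (V(C) = -232/C + 1 = 1 - 232/C)
J = 4004705/137 (J = (140665 + (-232 - 548)/(-548)) - 111435 = (140665 - 1/548*(-780)) - 111435 = (140665 + 195/137) - 111435 = 19271300/137 - 111435 = 4004705/137 ≈ 29231.)
1/(J + z(830)/(-352372)) = 1/(4004705/137 + (4*830²)/(-352372)) = 1/(4004705/137 + (4*688900)*(-1/352372)) = 1/(4004705/137 + 2755600*(-1/352372)) = 1/(4004705/137 - 688900/88093) = 1/(352692098265/12068741) = 12068741/352692098265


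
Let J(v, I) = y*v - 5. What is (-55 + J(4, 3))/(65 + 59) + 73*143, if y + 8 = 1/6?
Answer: 1941517/186 ≈ 10438.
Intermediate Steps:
y = -47/6 (y = -8 + 1/6 = -47/6 ≈ -7.8333)
J(v, I) = -5 - 47*v/6 (J(v, I) = -47*v/6 - 5 = -5 - 47*v/6)
(-55 + J(4, 3))/(65 + 59) + 73*143 = (-55 + (-5 - 47/6*4))/(65 + 59) + 73*143 = (-55 + (-5 - 94/3))/124 + 10439 = (-55 - 109/3)*(1/124) + 10439 = -274/3*1/124 + 10439 = -137/186 + 10439 = 1941517/186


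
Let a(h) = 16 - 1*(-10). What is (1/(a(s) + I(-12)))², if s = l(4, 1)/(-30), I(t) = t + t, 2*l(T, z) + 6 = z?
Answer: ¼ ≈ 0.25000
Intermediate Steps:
l(T, z) = -3 + z/2
I(t) = 2*t
s = 1/12 (s = (-3 + (½)*1)/(-30) = (-3 + ½)*(-1/30) = -5/2*(-1/30) = 1/12 ≈ 0.083333)
a(h) = 26 (a(h) = 16 + 10 = 26)
(1/(a(s) + I(-12)))² = (1/(26 + 2*(-12)))² = (1/(26 - 24))² = (1/2)² = (½)² = ¼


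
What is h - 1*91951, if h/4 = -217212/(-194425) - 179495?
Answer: -157469965827/194425 ≈ -8.0993e+5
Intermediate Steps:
h = -139592392652/194425 (h = 4*(-217212/(-194425) - 179495) = 4*(-217212*(-1/194425) - 179495) = 4*(217212/194425 - 179495) = 4*(-34898098163/194425) = -139592392652/194425 ≈ -7.1798e+5)
h - 1*91951 = -139592392652/194425 - 1*91951 = -139592392652/194425 - 91951 = -157469965827/194425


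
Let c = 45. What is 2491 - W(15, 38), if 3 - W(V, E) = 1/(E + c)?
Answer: 206505/83 ≈ 2488.0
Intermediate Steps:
W(V, E) = 3 - 1/(45 + E) (W(V, E) = 3 - 1/(E + 45) = 3 - 1/(45 + E))
2491 - W(15, 38) = 2491 - (134 + 3*38)/(45 + 38) = 2491 - (134 + 114)/83 = 2491 - 248/83 = 206505/83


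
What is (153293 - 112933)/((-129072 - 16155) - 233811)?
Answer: -20180/189519 ≈ -0.10648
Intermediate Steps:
(153293 - 112933)/((-129072 - 16155) - 233811) = 40360/(-145227 - 233811) = 40360/(-379038) = 40360*(-1/379038) = -20180/189519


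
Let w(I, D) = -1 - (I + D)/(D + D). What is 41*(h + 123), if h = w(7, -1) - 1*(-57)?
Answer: 7462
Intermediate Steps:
w(I, D) = -1 - (D + I)/(2*D)
h = 59 (h = (½)*(-1*7 - 3*(-1))/(-1) - 1*(-57) = (½)*(-1)*(-7 + 3) + 57 = (½)*(-1)*(-4) + 57 = 2 + 57 = 59)
41*(h + 123) = 41*(59 + 123) = 41*182 = 7462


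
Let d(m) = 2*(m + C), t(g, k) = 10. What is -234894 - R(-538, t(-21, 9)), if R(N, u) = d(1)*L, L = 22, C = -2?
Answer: -234850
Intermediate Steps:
d(m) = -4 + 2*m (d(m) = 2*(m - 2) = 2*(-2 + m) = -4 + 2*m)
R(N, u) = -44 (R(N, u) = (-4 + 2*1)*22 = (-4 + 2)*22 = -2*22 = -44)
-234894 - R(-538, t(-21, 9)) = -234894 - 1*(-44) = -234894 + 44 = -234850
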